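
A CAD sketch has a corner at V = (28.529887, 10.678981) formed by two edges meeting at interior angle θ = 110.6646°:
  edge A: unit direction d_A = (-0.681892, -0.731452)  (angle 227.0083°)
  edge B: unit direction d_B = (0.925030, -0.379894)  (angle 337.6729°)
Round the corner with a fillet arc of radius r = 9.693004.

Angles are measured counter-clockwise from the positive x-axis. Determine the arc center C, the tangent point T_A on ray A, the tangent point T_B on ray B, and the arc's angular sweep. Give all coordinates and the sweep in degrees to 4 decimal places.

bisector direction at 282.3406° = (0.213723,-0.976894)
center distance |VC| = r/sin(θ/2) = 9.693004/sin(55.3323°) = 11.785311
C = V + |VC|·bis = (31.0487,-0.8340)
T_A = V + ((C−V)·d_A)·d_A = V + 6.7037·d_A = (23.9587,5.7756)
T_B = V + ((C−V)·d_B)·d_B = V + 6.7037·d_B = (34.7310,8.1323)
sweep = 180° − θ = 69.3354°

center=(31.0487,-0.8340) T_A=(23.9587,5.7756) T_B=(34.7310,8.1323) sweep=69.3354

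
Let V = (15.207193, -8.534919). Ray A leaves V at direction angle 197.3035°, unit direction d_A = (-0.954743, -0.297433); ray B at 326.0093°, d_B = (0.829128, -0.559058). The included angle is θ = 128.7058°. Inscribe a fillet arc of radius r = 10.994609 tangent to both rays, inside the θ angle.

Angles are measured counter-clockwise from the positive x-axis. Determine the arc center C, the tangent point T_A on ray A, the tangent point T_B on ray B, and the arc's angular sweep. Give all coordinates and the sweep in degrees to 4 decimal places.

bisector direction at 261.6564° = (-0.145109,-0.989416)
center distance |VC| = r/sin(θ/2) = 10.994609/sin(64.3529°) = 12.196217
C = V + |VC|·bis = (13.4374,-20.6020)
T_A = V + ((C−V)·d_A)·d_A = V + 5.2789·d_A = (10.1672,-10.1050)
T_B = V + ((C−V)·d_B)·d_B = V + 5.2789·d_B = (19.5840,-11.4861)
sweep = 180° − θ = 51.2942°

center=(13.4374,-20.6020) T_A=(10.1672,-10.1050) T_B=(19.5840,-11.4861) sweep=51.2942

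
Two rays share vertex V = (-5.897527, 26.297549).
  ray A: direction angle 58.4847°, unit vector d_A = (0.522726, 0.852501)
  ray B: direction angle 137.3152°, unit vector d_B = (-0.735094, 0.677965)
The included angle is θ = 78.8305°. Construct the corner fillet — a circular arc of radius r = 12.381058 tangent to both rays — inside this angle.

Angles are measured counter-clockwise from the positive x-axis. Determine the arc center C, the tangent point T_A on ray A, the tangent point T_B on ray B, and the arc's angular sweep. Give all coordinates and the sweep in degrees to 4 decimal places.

center=(-8.5776,45.6122) T_A=(1.9772,39.1403) T_B=(-16.9716,36.5109) sweep=101.1695

bisector direction at 97.9000° = (-0.137444,0.990510)
center distance |VC| = r/sin(θ/2) = 12.381058/sin(39.4153°) = 19.499689
C = V + |VC|·bis = (-8.5776,45.6122)
T_A = V + ((C−V)·d_A)·d_A = V + 15.0648·d_A = (1.9772,39.1403)
T_B = V + ((C−V)·d_B)·d_B = V + 15.0648·d_B = (-16.9716,36.5109)
sweep = 180° − θ = 101.1695°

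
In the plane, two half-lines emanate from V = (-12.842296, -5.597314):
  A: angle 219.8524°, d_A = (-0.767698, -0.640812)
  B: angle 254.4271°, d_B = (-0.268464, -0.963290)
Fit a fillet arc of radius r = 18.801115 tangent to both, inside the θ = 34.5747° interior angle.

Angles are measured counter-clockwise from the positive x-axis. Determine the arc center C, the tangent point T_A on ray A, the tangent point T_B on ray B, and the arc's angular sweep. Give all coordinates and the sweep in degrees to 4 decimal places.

center=(-47.1712,-58.7426) T_A=(-59.2192,-44.3090) T_B=(-29.0603,-63.7900) sweep=145.4253

bisector direction at 237.1397° = (-0.542592,-0.839996)
center distance |VC| = r/sin(θ/2) = 18.801115/sin(17.2873°) = 63.268466
C = V + |VC|·bis = (-47.1712,-58.7426)
T_A = V + ((C−V)·d_A)·d_A = V + 60.4104·d_A = (-59.2192,-44.3090)
T_B = V + ((C−V)·d_B)·d_B = V + 60.4104·d_B = (-29.0603,-63.7900)
sweep = 180° − θ = 145.4253°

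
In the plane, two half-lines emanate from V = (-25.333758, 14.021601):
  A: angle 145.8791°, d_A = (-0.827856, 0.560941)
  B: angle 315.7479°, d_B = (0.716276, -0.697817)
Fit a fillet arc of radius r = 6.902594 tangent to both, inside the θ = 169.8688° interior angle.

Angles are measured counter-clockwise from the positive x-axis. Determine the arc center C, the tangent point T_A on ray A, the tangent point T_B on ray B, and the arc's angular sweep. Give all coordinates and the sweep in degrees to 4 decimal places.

center=(-29.7122,8.6505) T_A=(-25.8403,14.3648) T_B=(-24.8955,13.5946) sweep=10.1312

bisector direction at 230.8135° = (-0.631847,-0.775093)
center distance |VC| = r/sin(θ/2) = 6.902594/sin(84.9344°) = 6.929659
C = V + |VC|·bis = (-29.7122,8.6505)
T_A = V + ((C−V)·d_A)·d_A = V + 0.6119·d_A = (-25.8403,14.3648)
T_B = V + ((C−V)·d_B)·d_B = V + 0.6119·d_B = (-24.8955,13.5946)
sweep = 180° − θ = 10.1312°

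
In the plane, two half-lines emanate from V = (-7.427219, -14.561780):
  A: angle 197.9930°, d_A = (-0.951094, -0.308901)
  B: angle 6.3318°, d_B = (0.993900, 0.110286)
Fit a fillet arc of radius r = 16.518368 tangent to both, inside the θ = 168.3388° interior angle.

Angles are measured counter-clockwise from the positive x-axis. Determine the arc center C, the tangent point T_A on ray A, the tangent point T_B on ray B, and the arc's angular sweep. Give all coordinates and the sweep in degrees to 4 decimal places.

bisector direction at 282.1624° = (0.210683,-0.977554)
center distance |VC| = r/sin(θ/2) = 16.518368/sin(84.1694°) = 16.604269
C = V + |VC|·bis = (-3.9290,-30.7934)
T_A = V + ((C−V)·d_A)·d_A = V + 1.6868·d_A = (-9.0315,-15.0828)
T_B = V + ((C−V)·d_B)·d_B = V + 1.6868·d_B = (-5.7507,-14.3758)
sweep = 180° − θ = 11.6612°

center=(-3.9290,-30.7934) T_A=(-9.0315,-15.0828) T_B=(-5.7507,-14.3758) sweep=11.6612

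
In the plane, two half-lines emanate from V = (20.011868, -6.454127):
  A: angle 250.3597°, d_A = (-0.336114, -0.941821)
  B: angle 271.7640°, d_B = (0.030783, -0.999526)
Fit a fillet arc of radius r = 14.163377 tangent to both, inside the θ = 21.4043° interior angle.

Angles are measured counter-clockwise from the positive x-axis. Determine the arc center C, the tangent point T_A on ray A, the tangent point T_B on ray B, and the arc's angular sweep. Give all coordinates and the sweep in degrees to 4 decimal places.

bisector direction at 261.0618° = (-0.155368,-0.987857)
center distance |VC| = r/sin(θ/2) = 14.163377/sin(10.7021°) = 76.268772
C = V + |VC|·bis = (8.1621,-81.7967)
T_A = V + ((C−V)·d_A)·d_A = V + 74.9421·d_A = (-5.1772,-77.0362)
T_B = V + ((C−V)·d_B)·d_B = V + 74.9421·d_B = (22.3188,-81.3608)
sweep = 180° − θ = 158.5957°

center=(8.1621,-81.7967) T_A=(-5.1772,-77.0362) T_B=(22.3188,-81.3608) sweep=158.5957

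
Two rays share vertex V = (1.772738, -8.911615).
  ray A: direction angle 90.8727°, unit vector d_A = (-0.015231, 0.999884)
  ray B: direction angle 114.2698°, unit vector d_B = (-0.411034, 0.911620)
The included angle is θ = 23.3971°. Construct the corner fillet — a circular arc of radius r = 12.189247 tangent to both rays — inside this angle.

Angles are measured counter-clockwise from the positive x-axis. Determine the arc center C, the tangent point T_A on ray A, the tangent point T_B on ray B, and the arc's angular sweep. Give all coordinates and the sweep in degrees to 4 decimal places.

bisector direction at 102.5713° = (-0.217654,0.976026)
center distance |VC| = r/sin(θ/2) = 12.189247/sin(11.6985°) = 60.115880
C = V + |VC|·bis = (-11.3117,49.7631)
T_A = V + ((C−V)·d_A)·d_A = V + 58.8671·d_A = (0.8761,49.9487)
T_B = V + ((C−V)·d_B)·d_B = V + 58.8671·d_B = (-22.4237,44.7529)
sweep = 180° − θ = 156.6029°

center=(-11.3117,49.7631) T_A=(0.8761,49.9487) T_B=(-22.4237,44.7529) sweep=156.6029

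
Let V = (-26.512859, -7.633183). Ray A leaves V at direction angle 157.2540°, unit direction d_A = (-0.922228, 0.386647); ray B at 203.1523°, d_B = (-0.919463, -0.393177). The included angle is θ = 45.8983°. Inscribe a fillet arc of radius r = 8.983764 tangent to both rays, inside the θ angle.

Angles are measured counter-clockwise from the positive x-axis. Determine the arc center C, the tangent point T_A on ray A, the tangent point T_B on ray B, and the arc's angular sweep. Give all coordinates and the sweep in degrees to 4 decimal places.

center=(-49.5531,-7.7149) T_A=(-46.0795,0.5702) T_B=(-46.0209,-15.9751) sweep=134.1017

bisector direction at 180.2031° = (-0.999994,-0.003546)
center distance |VC| = r/sin(θ/2) = 8.983764/sin(22.9491°) = 23.040371
C = V + |VC|·bis = (-49.5531,-7.7149)
T_A = V + ((C−V)·d_A)·d_A = V + 21.2168·d_A = (-46.0795,0.5702)
T_B = V + ((C−V)·d_B)·d_B = V + 21.2168·d_B = (-46.0209,-15.9751)
sweep = 180° − θ = 134.1017°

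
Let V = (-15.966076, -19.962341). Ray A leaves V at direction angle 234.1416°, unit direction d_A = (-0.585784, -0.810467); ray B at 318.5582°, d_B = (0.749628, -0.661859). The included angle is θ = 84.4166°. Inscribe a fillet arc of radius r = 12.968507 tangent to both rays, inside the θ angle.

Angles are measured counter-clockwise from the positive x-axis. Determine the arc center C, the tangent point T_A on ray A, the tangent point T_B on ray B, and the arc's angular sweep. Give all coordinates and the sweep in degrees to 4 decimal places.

bisector direction at 276.3499° = (0.110600,-0.993865)
center distance |VC| = r/sin(θ/2) = 12.968507/sin(42.2083°) = 19.303317
C = V + |VC|·bis = (-13.8311,-39.1472)
T_A = V + ((C−V)·d_A)·d_A = V + 14.2981·d_A = (-24.3417,-31.5505)
T_B = V + ((C−V)·d_B)·d_B = V + 14.2981·d_B = (-5.2478,-29.4257)
sweep = 180° − θ = 95.5834°

center=(-13.8311,-39.1472) T_A=(-24.3417,-31.5505) T_B=(-5.2478,-29.4257) sweep=95.5834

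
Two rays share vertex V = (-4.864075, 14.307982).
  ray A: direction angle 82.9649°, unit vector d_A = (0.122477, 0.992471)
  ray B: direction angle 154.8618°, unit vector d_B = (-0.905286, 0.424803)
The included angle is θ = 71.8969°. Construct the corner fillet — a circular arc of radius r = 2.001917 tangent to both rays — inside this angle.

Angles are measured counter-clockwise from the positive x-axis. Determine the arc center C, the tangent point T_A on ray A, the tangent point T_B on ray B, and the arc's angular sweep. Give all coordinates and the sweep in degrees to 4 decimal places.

center=(-6.5128,17.2930) T_A=(-4.5260,17.0478) T_B=(-7.3632,15.4807) sweep=108.1031

bisector direction at 118.9133° = (-0.483486,0.875352)
center distance |VC| = r/sin(θ/2) = 2.001917/sin(35.9485°) = 3.410089
C = V + |VC|·bis = (-6.5128,17.2930)
T_A = V + ((C−V)·d_A)·d_A = V + 2.7606·d_A = (-4.5260,17.0478)
T_B = V + ((C−V)·d_B)·d_B = V + 2.7606·d_B = (-7.3632,15.4807)
sweep = 180° − θ = 108.1031°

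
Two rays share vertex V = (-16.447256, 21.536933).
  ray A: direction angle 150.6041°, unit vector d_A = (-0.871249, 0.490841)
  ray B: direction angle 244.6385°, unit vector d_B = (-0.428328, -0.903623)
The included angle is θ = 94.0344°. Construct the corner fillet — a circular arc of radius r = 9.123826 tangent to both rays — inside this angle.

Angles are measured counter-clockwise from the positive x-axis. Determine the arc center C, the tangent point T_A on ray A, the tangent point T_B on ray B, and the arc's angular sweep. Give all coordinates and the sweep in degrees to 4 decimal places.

center=(-28.3338,17.7614) T_A=(-23.8555,25.7106) T_B=(-20.0893,13.8534) sweep=85.9656

bisector direction at 197.6213° = (-0.953078,-0.302724)
center distance |VC| = r/sin(θ/2) = 9.123826/sin(47.0172°) = 12.471767
C = V + |VC|·bis = (-28.3338,17.7614)
T_A = V + ((C−V)·d_A)·d_A = V + 8.5030·d_A = (-23.8555,25.7106)
T_B = V + ((C−V)·d_B)·d_B = V + 8.5030·d_B = (-20.0893,13.8534)
sweep = 180° − θ = 85.9656°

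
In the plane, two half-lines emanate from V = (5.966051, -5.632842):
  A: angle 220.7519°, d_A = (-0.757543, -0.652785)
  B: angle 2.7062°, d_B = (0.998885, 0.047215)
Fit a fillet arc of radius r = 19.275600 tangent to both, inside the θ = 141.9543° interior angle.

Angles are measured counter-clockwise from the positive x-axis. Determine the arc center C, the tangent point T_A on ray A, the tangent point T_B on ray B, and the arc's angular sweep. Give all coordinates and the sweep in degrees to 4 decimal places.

bisector direction at 291.7290° = (0.370218,-0.928945)
center distance |VC| = r/sin(θ/2) = 19.275600/sin(70.9771°) = 20.389075
C = V + |VC|·bis = (13.5144,-24.5732)
T_A = V + ((C−V)·d_A)·d_A = V + 6.6457·d_A = (0.9316,-9.9711)
T_B = V + ((C−V)·d_B)·d_B = V + 6.6457·d_B = (12.6044,-5.3191)
sweep = 180° − θ = 38.0457°

center=(13.5144,-24.5732) T_A=(0.9316,-9.9711) T_B=(12.6044,-5.3191) sweep=38.0457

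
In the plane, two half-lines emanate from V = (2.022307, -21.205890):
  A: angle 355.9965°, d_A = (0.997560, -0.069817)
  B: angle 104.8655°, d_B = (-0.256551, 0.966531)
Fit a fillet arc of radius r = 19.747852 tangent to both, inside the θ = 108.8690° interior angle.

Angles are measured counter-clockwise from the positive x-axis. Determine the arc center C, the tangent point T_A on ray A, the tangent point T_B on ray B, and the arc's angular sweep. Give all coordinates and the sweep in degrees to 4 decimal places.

bisector direction at 50.4310° = (0.637007,0.770858)
center distance |VC| = r/sin(θ/2) = 19.747852/sin(54.4345°) = 24.276630
C = V + |VC|·bis = (17.4867,-2.4921)
T_A = V + ((C−V)·d_A)·d_A = V + 14.1201·d_A = (16.1079,-22.1917)
T_B = V + ((C−V)·d_B)·d_B = V + 14.1201·d_B = (-1.6002,-7.5584)
sweep = 180° − θ = 71.1310°

center=(17.4867,-2.4921) T_A=(16.1079,-22.1917) T_B=(-1.6002,-7.5584) sweep=71.1310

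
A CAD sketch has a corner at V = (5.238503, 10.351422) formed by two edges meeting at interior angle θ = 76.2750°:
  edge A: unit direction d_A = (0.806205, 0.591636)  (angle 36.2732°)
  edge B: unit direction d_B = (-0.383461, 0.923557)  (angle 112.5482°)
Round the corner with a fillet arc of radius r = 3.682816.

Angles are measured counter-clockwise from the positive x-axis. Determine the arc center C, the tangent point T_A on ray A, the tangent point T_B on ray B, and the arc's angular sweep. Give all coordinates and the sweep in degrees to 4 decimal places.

center=(6.8412,16.0956) T_A=(9.0200,13.1265) T_B=(3.4399,14.6834) sweep=103.7250

bisector direction at 74.4107° = (0.268740,0.963213)
center distance |VC| = r/sin(θ/2) = 3.682816/sin(38.1375°) = 5.963584
C = V + |VC|·bis = (6.8412,16.0956)
T_A = V + ((C−V)·d_A)·d_A = V + 4.6905·d_A = (9.0200,13.1265)
T_B = V + ((C−V)·d_B)·d_B = V + 4.6905·d_B = (3.4399,14.6834)
sweep = 180° − θ = 103.7250°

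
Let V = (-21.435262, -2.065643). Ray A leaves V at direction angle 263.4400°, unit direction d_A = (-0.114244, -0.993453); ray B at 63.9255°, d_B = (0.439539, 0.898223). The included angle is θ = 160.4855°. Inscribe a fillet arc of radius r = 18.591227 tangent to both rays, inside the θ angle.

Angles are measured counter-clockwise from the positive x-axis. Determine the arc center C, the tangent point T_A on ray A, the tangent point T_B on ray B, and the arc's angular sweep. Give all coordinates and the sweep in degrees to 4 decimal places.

center=(-3.3310,-7.3656) T_A=(-21.8005,-5.2417) T_B=(-20.0301,0.8060) sweep=19.5145

bisector direction at 343.6828° = (0.959721,-0.280956)
center distance |VC| = r/sin(θ/2) = 18.591227/sin(80.2428°) = 18.864103
C = V + |VC|·bis = (-3.3310,-7.3656)
T_A = V + ((C−V)·d_A)·d_A = V + 3.1970·d_A = (-21.8005,-5.2417)
T_B = V + ((C−V)·d_B)·d_B = V + 3.1970·d_B = (-20.0301,0.8060)
sweep = 180° − θ = 19.5145°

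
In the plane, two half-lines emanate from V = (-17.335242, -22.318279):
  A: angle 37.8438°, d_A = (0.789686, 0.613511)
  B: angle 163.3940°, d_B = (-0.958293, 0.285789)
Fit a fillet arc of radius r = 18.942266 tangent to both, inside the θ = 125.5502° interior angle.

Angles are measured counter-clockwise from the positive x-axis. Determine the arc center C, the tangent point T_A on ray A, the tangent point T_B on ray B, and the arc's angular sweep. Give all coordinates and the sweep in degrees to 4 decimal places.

bisector direction at 100.6189° = (-0.184276,0.982875)
center distance |VC| = r/sin(θ/2) = 18.942266/sin(62.7751°) = 21.302171
C = V + |VC|·bis = (-21.2607,-1.3809)
T_A = V + ((C−V)·d_A)·d_A = V + 9.7454·d_A = (-9.6394,-16.3394)
T_B = V + ((C−V)·d_B)·d_B = V + 9.7454·d_B = (-26.6742,-19.5332)
sweep = 180° − θ = 54.4498°

center=(-21.2607,-1.3809) T_A=(-9.6394,-16.3394) T_B=(-26.6742,-19.5332) sweep=54.4498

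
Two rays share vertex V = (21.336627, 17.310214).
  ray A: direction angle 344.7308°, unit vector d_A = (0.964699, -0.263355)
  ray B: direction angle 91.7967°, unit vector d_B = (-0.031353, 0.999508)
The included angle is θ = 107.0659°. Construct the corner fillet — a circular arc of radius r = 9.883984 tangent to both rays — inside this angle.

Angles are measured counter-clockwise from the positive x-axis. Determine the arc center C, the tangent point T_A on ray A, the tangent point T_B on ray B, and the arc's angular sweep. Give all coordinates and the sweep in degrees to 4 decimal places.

bisector direction at 38.2637° = (0.785168,0.619282)
center distance |VC| = r/sin(θ/2) = 9.883984/sin(53.5329°) = 12.290473
C = V + |VC|·bis = (30.9867,24.9215)
T_A = V + ((C−V)·d_A)·d_A = V + 7.3050·d_A = (28.3837,15.3864)
T_B = V + ((C−V)·d_B)·d_B = V + 7.3050·d_B = (21.1076,24.6116)
sweep = 180° − θ = 72.9341°

center=(30.9867,24.9215) T_A=(28.3837,15.3864) T_B=(21.1076,24.6116) sweep=72.9341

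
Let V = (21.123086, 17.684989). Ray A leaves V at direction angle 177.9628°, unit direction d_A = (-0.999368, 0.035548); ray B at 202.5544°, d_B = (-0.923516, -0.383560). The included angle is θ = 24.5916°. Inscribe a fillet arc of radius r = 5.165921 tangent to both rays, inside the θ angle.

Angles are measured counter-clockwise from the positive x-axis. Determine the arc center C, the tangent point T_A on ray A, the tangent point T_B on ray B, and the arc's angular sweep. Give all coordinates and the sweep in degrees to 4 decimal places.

center=(-2.7470,13.3649) T_A=(-2.5633,18.5275) T_B=(-0.7655,8.5941) sweep=155.4084

bisector direction at 190.2586° = (-0.984014,-0.178091)
center distance |VC| = r/sin(θ/2) = 5.165921/sin(12.2958°) = 24.257846
C = V + |VC|·bis = (-2.7470,13.3649)
T_A = V + ((C−V)·d_A)·d_A = V + 23.7014·d_A = (-2.5633,18.5275)
T_B = V + ((C−V)·d_B)·d_B = V + 23.7014·d_B = (-0.7655,8.5941)
sweep = 180° − θ = 155.4084°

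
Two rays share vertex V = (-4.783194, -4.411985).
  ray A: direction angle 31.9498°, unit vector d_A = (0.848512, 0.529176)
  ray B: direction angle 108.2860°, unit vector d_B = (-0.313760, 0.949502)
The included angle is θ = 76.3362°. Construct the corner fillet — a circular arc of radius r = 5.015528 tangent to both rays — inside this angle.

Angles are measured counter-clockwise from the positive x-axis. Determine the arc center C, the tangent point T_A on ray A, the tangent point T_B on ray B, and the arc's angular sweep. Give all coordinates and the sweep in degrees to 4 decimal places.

bisector direction at 70.1179° = (0.340086,0.940394)
center distance |VC| = r/sin(θ/2) = 5.015528/sin(38.1681°) = 8.116125
C = V + |VC|·bis = (-2.0230,3.2204)
T_A = V + ((C−V)·d_A)·d_A = V + 6.3809·d_A = (0.6311,-1.0354)
T_B = V + ((C−V)·d_B)·d_B = V + 6.3809·d_B = (-6.7853,1.6467)
sweep = 180° − θ = 103.6638°

center=(-2.0230,3.2204) T_A=(0.6311,-1.0354) T_B=(-6.7853,1.6467) sweep=103.6638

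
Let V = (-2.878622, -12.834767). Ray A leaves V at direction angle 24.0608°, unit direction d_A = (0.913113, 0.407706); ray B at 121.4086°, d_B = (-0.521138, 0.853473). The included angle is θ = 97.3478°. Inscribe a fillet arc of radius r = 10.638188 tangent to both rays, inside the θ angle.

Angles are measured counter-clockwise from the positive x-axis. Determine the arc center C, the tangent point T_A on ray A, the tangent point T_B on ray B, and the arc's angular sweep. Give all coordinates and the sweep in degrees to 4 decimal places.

center=(1.3258,0.6930) T_A=(5.6631,-9.0209) T_B=(-7.7536,-4.8510) sweep=82.6522

bisector direction at 72.7347° = (0.296797,0.954941)
center distance |VC| = r/sin(θ/2) = 10.638188/sin(48.6739°) = 14.166054
C = V + |VC|·bis = (1.3258,0.6930)
T_A = V + ((C−V)·d_A)·d_A = V + 9.3545·d_A = (5.6631,-9.0209)
T_B = V + ((C−V)·d_B)·d_B = V + 9.3545·d_B = (-7.7536,-4.8510)
sweep = 180° − θ = 82.6522°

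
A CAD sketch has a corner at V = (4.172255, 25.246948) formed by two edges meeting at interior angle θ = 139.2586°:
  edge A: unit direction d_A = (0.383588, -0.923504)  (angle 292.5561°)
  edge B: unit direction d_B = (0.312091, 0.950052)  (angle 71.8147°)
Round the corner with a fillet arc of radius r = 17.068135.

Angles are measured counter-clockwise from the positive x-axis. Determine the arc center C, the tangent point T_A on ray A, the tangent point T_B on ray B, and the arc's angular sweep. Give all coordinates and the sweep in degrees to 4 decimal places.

bisector direction at 2.1854° = (0.999273,0.038133)
center distance |VC| = r/sin(θ/2) = 17.068135/sin(69.6293°) = 18.206785
C = V + |VC|·bis = (22.3658,25.9412)
T_A = V + ((C−V)·d_A)·d_A = V + 6.3376·d_A = (6.6033,19.3941)
T_B = V + ((C−V)·d_B)·d_B = V + 6.3376·d_B = (6.1502,31.2680)
sweep = 180° − θ = 40.7414°

center=(22.3658,25.9412) T_A=(6.6033,19.3941) T_B=(6.1502,31.2680) sweep=40.7414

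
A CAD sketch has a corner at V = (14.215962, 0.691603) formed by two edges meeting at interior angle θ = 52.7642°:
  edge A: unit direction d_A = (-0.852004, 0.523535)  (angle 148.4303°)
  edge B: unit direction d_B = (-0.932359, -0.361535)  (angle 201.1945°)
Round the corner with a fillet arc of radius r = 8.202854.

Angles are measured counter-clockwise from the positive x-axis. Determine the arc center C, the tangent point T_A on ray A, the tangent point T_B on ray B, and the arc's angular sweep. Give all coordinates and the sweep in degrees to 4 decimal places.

center=(-4.1685,2.3607) T_A=(0.1259,9.3496) T_B=(-1.2029,-5.2873) sweep=127.2358

bisector direction at 174.8124° = (-0.995904,0.090417)
center distance |VC| = r/sin(θ/2) = 8.202854/sin(26.3821°) = 18.460123
C = V + |VC|·bis = (-4.1685,2.3607)
T_A = V + ((C−V)·d_A)·d_A = V + 16.5375·d_A = (0.1259,9.3496)
T_B = V + ((C−V)·d_B)·d_B = V + 16.5375·d_B = (-1.2029,-5.2873)
sweep = 180° − θ = 127.2358°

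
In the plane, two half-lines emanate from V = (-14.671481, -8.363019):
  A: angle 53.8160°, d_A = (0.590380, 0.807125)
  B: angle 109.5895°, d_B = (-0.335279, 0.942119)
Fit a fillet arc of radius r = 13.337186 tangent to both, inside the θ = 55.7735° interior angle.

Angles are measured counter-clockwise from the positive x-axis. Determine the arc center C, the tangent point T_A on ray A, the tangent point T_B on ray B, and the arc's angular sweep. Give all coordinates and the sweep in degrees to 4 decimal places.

bisector direction at 81.7028° = (0.144309,0.989533)
center distance |VC| = r/sin(θ/2) = 13.337186/sin(27.8867°) = 28.514990
C = V + |VC|·bis = (-10.5565,19.8535)
T_A = V + ((C−V)·d_A)·d_A = V + 25.2037·d_A = (0.2083,11.9795)
T_B = V + ((C−V)·d_B)·d_B = V + 25.2037·d_B = (-23.1217,15.3818)
sweep = 180° − θ = 124.2265°

center=(-10.5565,19.8535) T_A=(0.2083,11.9795) T_B=(-23.1217,15.3818) sweep=124.2265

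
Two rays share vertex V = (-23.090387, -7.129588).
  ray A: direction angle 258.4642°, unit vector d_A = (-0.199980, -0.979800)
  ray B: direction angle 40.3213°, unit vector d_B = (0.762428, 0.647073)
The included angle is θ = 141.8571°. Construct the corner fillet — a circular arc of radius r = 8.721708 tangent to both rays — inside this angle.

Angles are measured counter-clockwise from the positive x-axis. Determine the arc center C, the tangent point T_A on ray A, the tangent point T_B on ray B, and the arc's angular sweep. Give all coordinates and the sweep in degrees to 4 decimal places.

bisector direction at 329.3928° = (0.860678,-0.509150)
center distance |VC| = r/sin(θ/2) = 8.721708/sin(70.9286°) = 9.228228
C = V + |VC|·bis = (-15.1479,-11.8281)
T_A = V + ((C−V)·d_A)·d_A = V + 3.0153·d_A = (-23.6934,-10.0840)
T_B = V + ((C−V)·d_B)·d_B = V + 3.0153·d_B = (-20.7914,-5.1785)
sweep = 180° − θ = 38.1429°

center=(-15.1479,-11.8281) T_A=(-23.6934,-10.0840) T_B=(-20.7914,-5.1785) sweep=38.1429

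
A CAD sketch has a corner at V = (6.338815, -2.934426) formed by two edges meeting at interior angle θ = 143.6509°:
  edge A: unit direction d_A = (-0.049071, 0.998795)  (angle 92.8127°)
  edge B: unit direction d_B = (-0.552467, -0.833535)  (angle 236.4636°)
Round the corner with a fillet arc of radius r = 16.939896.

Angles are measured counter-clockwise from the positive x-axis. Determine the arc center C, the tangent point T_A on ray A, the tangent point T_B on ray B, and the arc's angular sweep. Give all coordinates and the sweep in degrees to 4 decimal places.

center=(-10.8536,1.7888) T_A=(6.0659,2.6201) T_B=(3.2664,-7.5699) sweep=36.3491

bisector direction at 164.6381° = (-0.964272,0.264914)
center distance |VC| = r/sin(θ/2) = 16.939896/sin(71.8255°) = 17.829392
C = V + |VC|·bis = (-10.8536,1.7888)
T_A = V + ((C−V)·d_A)·d_A = V + 5.5612·d_A = (6.0659,2.6201)
T_B = V + ((C−V)·d_B)·d_B = V + 5.5612·d_B = (3.2664,-7.5699)
sweep = 180° − θ = 36.3491°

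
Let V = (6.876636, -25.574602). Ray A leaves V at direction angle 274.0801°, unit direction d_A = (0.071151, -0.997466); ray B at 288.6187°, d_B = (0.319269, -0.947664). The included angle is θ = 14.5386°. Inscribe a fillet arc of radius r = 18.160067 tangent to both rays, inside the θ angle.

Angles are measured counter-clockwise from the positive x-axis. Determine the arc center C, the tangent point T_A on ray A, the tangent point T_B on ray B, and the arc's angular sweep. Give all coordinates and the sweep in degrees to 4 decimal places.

bisector direction at 281.3494° = (0.196792,-0.980445)
center distance |VC| = r/sin(θ/2) = 18.160067/sin(7.2693°) = 143.520269
C = V + |VC|·bis = (35.1202,-166.2884)
T_A = V + ((C−V)·d_A)·d_A = V + 142.3667·d_A = (17.0062,-167.5805)
T_B = V + ((C−V)·d_B)·d_B = V + 142.3667·d_B = (52.3299,-160.4904)
sweep = 180° − θ = 165.4614°

center=(35.1202,-166.2884) T_A=(17.0062,-167.5805) T_B=(52.3299,-160.4904) sweep=165.4614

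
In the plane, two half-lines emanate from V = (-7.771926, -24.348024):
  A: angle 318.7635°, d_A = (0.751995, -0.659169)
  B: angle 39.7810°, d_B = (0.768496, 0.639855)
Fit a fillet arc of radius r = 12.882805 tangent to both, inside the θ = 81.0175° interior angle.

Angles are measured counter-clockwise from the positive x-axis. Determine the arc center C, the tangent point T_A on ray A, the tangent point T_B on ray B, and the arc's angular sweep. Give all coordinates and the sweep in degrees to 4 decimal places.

center=(12.0595,-24.5999) T_A=(3.5675,-34.2877) T_B=(3.8163,-14.6995) sweep=98.9825

bisector direction at 359.2723° = (0.999919,-0.012701)
center distance |VC| = r/sin(θ/2) = 12.882805/sin(40.5087°) = 19.832998
C = V + |VC|·bis = (12.0595,-24.5999)
T_A = V + ((C−V)·d_A)·d_A = V + 15.0792·d_A = (3.5675,-34.2877)
T_B = V + ((C−V)·d_B)·d_B = V + 15.0792·d_B = (3.8163,-14.6995)
sweep = 180° − θ = 98.9825°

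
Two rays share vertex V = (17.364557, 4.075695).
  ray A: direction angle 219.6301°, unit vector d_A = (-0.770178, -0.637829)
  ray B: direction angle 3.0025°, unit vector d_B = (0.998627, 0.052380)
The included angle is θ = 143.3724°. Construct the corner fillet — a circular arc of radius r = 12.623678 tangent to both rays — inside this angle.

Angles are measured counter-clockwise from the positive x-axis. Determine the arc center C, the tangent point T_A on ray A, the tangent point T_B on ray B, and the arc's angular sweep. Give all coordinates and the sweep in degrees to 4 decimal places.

bisector direction at 291.3163° = (0.363516,-0.931588)
center distance |VC| = r/sin(θ/2) = 12.623678/sin(71.6862°) = 13.297183
C = V + |VC|·bis = (22.1983,-8.3118)
T_A = V + ((C−V)·d_A)·d_A = V + 4.1783·d_A = (14.1466,1.4107)
T_B = V + ((C−V)·d_B)·d_B = V + 4.1783·d_B = (21.5371,4.2946)
sweep = 180° − θ = 36.6276°

center=(22.1983,-8.3118) T_A=(14.1466,1.4107) T_B=(21.5371,4.2946) sweep=36.6276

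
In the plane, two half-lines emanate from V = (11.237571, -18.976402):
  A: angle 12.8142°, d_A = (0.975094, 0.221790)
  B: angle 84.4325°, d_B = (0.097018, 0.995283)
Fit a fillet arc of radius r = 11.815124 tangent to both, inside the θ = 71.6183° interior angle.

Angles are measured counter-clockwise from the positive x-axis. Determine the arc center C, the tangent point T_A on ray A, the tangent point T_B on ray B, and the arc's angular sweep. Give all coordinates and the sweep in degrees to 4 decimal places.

bisector direction at 48.6234° = (0.661006,0.750381)
center distance |VC| = r/sin(θ/2) = 11.815124/sin(35.8092°) = 20.193783
C = V + |VC|·bis = (24.5858,-3.8234)
T_A = V + ((C−V)·d_A)·d_A = V + 16.3766·d_A = (27.2063,-15.3442)
T_B = V + ((C−V)·d_B)·d_B = V + 16.3766·d_B = (12.8264,-2.6771)
sweep = 180° − θ = 108.3817°

center=(24.5858,-3.8234) T_A=(27.2063,-15.3442) T_B=(12.8264,-2.6771) sweep=108.3817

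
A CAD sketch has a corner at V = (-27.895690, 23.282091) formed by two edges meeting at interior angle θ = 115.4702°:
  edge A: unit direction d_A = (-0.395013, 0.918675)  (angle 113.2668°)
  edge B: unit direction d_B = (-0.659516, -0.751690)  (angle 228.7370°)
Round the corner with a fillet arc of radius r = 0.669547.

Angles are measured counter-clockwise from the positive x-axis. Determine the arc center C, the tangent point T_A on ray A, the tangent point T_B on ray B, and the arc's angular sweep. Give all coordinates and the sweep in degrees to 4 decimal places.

bisector direction at 171.0019° = (-0.987694,0.156402)
center distance |VC| = r/sin(θ/2) = 0.669547/sin(57.7351°) = 0.791811
C = V + |VC|·bis = (-28.6778,23.4059)
T_A = V + ((C−V)·d_A)·d_A = V + 0.4227·d_A = (-28.0627,23.6704)
T_B = V + ((C−V)·d_B)·d_B = V + 0.4227·d_B = (-28.1745,22.9644)
sweep = 180° − θ = 64.5298°

center=(-28.6778,23.4059) T_A=(-28.0627,23.6704) T_B=(-28.1745,22.9644) sweep=64.5298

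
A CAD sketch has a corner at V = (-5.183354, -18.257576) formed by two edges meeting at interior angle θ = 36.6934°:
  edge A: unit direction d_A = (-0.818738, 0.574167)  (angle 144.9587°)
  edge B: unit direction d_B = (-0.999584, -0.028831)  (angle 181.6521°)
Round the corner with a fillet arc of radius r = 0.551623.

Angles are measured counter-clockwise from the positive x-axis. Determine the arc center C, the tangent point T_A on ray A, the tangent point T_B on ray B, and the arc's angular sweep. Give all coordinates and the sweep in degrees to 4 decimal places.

center=(-6.8620,-17.7541) T_A=(-6.5452,-17.3025) T_B=(-6.8461,-18.3055) sweep=143.3066

bisector direction at 163.3054° = (-0.957850,0.287270)
center distance |VC| = r/sin(θ/2) = 0.551623/sin(18.3467°) = 1.752485
C = V + |VC|·bis = (-6.8620,-17.7541)
T_A = V + ((C−V)·d_A)·d_A = V + 1.6634·d_A = (-6.5452,-17.3025)
T_B = V + ((C−V)·d_B)·d_B = V + 1.6634·d_B = (-6.8461,-18.3055)
sweep = 180° − θ = 143.3066°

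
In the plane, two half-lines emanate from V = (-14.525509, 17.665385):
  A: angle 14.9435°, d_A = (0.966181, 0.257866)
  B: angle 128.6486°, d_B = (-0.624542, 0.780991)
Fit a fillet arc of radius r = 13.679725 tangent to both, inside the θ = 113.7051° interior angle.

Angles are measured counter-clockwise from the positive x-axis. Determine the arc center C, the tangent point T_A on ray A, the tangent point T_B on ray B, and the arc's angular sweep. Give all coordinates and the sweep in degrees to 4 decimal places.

bisector direction at 71.7961° = (0.312400,0.949951)
center distance |VC| = r/sin(θ/2) = 13.679725/sin(56.8526°) = 16.338562
C = V + |VC|·bis = (-9.4213,33.1862)
T_A = V + ((C−V)·d_A)·d_A = V + 8.9339·d_A = (-5.8938,19.9691)
T_B = V + ((C−V)·d_B)·d_B = V + 8.9339·d_B = (-20.1051,24.6426)
sweep = 180° − θ = 66.2949°

center=(-9.4213,33.1862) T_A=(-5.8938,19.9691) T_B=(-20.1051,24.6426) sweep=66.2949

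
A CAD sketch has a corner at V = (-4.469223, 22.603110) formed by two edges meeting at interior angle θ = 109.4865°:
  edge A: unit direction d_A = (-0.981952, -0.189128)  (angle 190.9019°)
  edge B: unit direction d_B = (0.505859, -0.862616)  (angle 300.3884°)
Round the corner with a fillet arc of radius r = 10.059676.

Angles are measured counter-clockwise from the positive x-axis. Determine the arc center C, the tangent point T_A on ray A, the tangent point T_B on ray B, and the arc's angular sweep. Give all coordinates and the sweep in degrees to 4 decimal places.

bisector direction at 245.6452° = (-0.412387,-0.911009)
center distance |VC| = r/sin(θ/2) = 10.059676/sin(54.7433°) = 12.319375
C = V + |VC|·bis = (-9.5496,11.3800)
T_A = V + ((C−V)·d_A)·d_A = V + 7.1113·d_A = (-11.4521,21.2582)
T_B = V + ((C−V)·d_B)·d_B = V + 7.1113·d_B = (-0.8719,16.4688)
sweep = 180° − θ = 70.5135°

center=(-9.5496,11.3800) T_A=(-11.4521,21.2582) T_B=(-0.8719,16.4688) sweep=70.5135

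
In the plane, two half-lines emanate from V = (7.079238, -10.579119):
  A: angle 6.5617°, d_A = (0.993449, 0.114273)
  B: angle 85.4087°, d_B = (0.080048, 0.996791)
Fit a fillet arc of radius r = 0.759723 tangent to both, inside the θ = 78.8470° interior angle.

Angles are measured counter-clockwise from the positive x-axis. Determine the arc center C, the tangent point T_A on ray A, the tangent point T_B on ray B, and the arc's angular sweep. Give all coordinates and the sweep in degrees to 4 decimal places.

center=(7.9105,-9.7188) T_A=(7.9973,-10.4735) T_B=(7.1532,-9.6580) sweep=101.1530

bisector direction at 45.9852° = (0.694844,0.719160)
center distance |VC| = r/sin(θ/2) = 0.759723/sin(39.4235°) = 1.196325
C = V + |VC|·bis = (7.9105,-9.7188)
T_A = V + ((C−V)·d_A)·d_A = V + 0.9241·d_A = (7.9973,-10.4735)
T_B = V + ((C−V)·d_B)·d_B = V + 0.9241·d_B = (7.1532,-9.6580)
sweep = 180° − θ = 101.1530°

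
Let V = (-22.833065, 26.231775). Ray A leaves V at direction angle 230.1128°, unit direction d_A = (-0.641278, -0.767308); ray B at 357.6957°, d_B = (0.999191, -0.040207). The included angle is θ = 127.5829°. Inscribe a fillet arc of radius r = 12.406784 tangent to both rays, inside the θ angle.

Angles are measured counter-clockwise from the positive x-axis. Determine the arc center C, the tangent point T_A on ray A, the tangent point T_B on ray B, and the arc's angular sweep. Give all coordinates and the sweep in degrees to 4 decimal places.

bisector direction at 293.9042° = (0.405209,-0.914224)
center distance |VC| = r/sin(θ/2) = 12.406784/sin(63.7914°) = 13.828453
C = V + |VC|·bis = (-17.2296,13.5895)
T_A = V + ((C−V)·d_A)·d_A = V + 6.1072·d_A = (-26.7495,21.5457)
T_B = V + ((C−V)·d_B)·d_B = V + 6.1072·d_B = (-16.7308,25.9862)
sweep = 180° − θ = 52.4171°

center=(-17.2296,13.5895) T_A=(-26.7495,21.5457) T_B=(-16.7308,25.9862) sweep=52.4171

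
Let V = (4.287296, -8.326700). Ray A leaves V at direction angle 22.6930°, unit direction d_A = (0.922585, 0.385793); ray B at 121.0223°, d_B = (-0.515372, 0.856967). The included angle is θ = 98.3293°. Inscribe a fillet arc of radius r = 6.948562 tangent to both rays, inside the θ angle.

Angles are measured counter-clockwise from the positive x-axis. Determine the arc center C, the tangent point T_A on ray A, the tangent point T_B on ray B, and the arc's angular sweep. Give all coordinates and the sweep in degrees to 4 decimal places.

bisector direction at 71.8577° = (0.311379,0.950286)
center distance |VC| = r/sin(θ/2) = 6.948562/sin(49.1647°) = 9.184031
C = V + |VC|·bis = (7.1470,0.4008)
T_A = V + ((C−V)·d_A)·d_A = V + 6.0053·d_A = (9.8277,-6.0099)
T_B = V + ((C−V)·d_B)·d_B = V + 6.0053·d_B = (1.1923,-3.1803)
sweep = 180° − θ = 81.6707°

center=(7.1470,0.4008) T_A=(9.8277,-6.0099) T_B=(1.1923,-3.1803) sweep=81.6707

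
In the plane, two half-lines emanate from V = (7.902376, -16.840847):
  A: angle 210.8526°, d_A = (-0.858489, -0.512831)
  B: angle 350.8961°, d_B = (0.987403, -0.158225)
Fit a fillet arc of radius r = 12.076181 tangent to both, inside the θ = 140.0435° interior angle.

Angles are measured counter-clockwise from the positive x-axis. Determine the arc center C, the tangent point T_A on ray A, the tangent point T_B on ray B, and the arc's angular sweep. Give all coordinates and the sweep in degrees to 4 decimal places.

center=(10.3265,-29.4595) T_A=(4.1335,-19.0923) T_B=(12.2373,-17.5355) sweep=39.9565

bisector direction at 280.8743° = (0.188656,-0.982043)
center distance |VC| = r/sin(θ/2) = 12.076181/sin(70.0217°) = 12.849429
C = V + |VC|·bis = (10.3265,-29.4595)
T_A = V + ((C−V)·d_A)·d_A = V + 4.3902·d_A = (4.1335,-19.0923)
T_B = V + ((C−V)·d_B)·d_B = V + 4.3902·d_B = (12.2373,-17.5355)
sweep = 180° − θ = 39.9565°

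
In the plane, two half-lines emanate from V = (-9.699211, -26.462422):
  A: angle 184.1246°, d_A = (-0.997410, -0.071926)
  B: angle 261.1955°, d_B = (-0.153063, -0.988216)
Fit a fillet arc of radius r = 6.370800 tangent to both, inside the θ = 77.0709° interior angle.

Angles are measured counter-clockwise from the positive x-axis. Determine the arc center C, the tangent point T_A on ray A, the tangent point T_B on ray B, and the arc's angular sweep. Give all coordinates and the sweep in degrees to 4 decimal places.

center=(-17.2193,-33.3921) T_A=(-17.6775,-27.0378) T_B=(-10.9236,-34.3672) sweep=102.9291

bisector direction at 222.6600° = (-0.735387,-0.677647)
center distance |VC| = r/sin(θ/2) = 6.370800/sin(38.5354°) = 10.226024
C = V + |VC|·bis = (-17.2193,-33.3921)
T_A = V + ((C−V)·d_A)·d_A = V + 7.9990·d_A = (-17.6775,-27.0378)
T_B = V + ((C−V)·d_B)·d_B = V + 7.9990·d_B = (-10.9236,-34.3672)
sweep = 180° − θ = 102.9291°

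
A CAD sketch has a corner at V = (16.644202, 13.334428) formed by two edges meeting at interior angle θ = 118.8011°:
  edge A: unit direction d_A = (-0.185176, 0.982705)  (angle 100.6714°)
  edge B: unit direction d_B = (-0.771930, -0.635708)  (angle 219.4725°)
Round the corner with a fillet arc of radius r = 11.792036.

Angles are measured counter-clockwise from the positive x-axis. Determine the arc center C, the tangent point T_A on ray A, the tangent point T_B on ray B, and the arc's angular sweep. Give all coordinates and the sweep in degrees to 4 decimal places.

center=(3.7648,18.0039) T_A=(15.3529,20.1875) T_B=(11.2610,8.9012) sweep=61.1989

bisector direction at 160.0720° = (-0.940121,0.340840)
center distance |VC| = r/sin(θ/2) = 11.792036/sin(59.4006°) = 13.699771
C = V + |VC|·bis = (3.7648,18.0039)
T_A = V + ((C−V)·d_A)·d_A = V + 6.9736·d_A = (15.3529,20.1875)
T_B = V + ((C−V)·d_B)·d_B = V + 6.9736·d_B = (11.2610,8.9012)
sweep = 180° − θ = 61.1989°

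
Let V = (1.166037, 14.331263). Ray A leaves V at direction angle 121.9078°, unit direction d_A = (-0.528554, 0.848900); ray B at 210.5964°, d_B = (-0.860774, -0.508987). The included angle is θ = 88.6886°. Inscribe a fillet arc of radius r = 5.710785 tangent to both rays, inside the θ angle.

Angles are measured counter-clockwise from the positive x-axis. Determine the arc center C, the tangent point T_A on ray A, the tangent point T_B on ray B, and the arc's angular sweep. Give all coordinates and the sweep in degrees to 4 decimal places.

center=(-6.7702,16.2729) T_A=(-1.9223,19.2914) T_B=(-3.8635,11.3572) sweep=91.3114

bisector direction at 166.2521° = (-0.971351,0.237650)
center distance |VC| = r/sin(θ/2) = 5.710785/sin(44.3443°) = 8.170305
C = V + |VC|·bis = (-6.7702,16.2729)
T_A = V + ((C−V)·d_A)·d_A = V + 5.8430·d_A = (-1.9223,19.2914)
T_B = V + ((C−V)·d_B)·d_B = V + 5.8430·d_B = (-3.8635,11.3572)
sweep = 180° − θ = 91.3114°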